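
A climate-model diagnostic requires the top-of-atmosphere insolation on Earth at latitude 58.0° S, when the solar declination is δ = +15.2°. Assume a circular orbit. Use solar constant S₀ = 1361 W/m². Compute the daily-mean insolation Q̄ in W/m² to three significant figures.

cos H₀ = −tan(-58.0°) tan(+15.200°) = 0.4348, H₀ = 1.1210 rad.
Bracket: H₀ sin φ sin δ + cos φ cos δ sin H₀ = 1.1210×-0.84805×0.26219 + 0.52992×0.96502×0.90053 = -0.249255 + 0.460516 = 0.211261.
Q̄ = (S₀/π) × [bracket] = (1361/π) × 0.211261 = 91.52 W/m².

Q̄ ≈ 91.5 W/m²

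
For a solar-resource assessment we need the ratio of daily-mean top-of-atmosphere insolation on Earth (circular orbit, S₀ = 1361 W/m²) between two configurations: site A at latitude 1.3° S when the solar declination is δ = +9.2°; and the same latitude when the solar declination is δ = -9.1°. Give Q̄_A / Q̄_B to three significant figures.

Q̄_A / Q̄_B ≈ 0.988

— Configuration A (φ=-1.3°):
cos H₀ = −tan(-1.3°) tan(+9.200°) = 0.0037, H₀ = 1.5671 rad.
Bracket: H₀ sin φ sin δ + cos φ cos δ sin H₀ = 1.5671×-0.02269×0.15988 + 0.99974×0.98714×0.99999 = -0.005685 + 0.986873 = 0.981188.
Q̄ = (S₀/π) × [bracket] = (1361/π) × 0.981188 = 425.07 W/m².
— Configuration B (φ=-1.3°):
cos H₀ = −tan(-1.3°) tan(-9.100°) = -0.0036, H₀ = 1.5744 rad.
Bracket: H₀ sin φ sin δ + cos φ cos δ sin H₀ = 1.5744×-0.02269×-0.15816 + 0.99974×0.98741×0.99999 = 0.005650 + 0.987143 = 0.992793.
Q̄ = (S₀/π) × [bracket] = (1361/π) × 0.992793 = 430.10 W/m².
Ratio Q̄_A / Q̄_B = 425.07 / 430.10 = 0.9883.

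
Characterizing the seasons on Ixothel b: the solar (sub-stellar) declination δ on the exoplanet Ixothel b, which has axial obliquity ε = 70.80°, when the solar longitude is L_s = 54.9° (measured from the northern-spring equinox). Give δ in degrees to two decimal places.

sin δ = sin ε · sin L_s = sin 70.80° × sin 54.9° = 0.772641.
δ = arcsin(0.772641) = +50.59°.

δ = +50.59°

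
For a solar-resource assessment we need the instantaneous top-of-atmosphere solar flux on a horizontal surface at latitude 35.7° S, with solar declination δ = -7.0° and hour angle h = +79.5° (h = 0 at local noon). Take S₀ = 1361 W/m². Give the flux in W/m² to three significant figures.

297 W/m²

cos θ_z = sin φ sin δ + cos φ cos δ cos h = 0.071116 + 0.146887 = 0.218003.
Flux = S₀ · cos θ_z = 1361 × 0.218003 = 296.7 W/m².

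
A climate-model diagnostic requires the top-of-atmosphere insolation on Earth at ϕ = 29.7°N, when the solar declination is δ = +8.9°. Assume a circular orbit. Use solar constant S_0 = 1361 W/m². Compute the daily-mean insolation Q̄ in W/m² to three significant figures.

cos h₀ = −tan(+29.7°) tan(+8.900°) = -0.0893, h₀ = 1.6602 rad.
Bracket: h₀ sin ϕ sin δ + cos ϕ cos δ sin h₀ = 1.6602×0.49546×0.15471 + 0.86863×0.98796×0.99600 = 0.127259 + 0.854739 = 0.981998.
Q̄ = (S_0/π) × [bracket] = (1361/π) × 0.981998 = 425.4 W/m².

Q̄ ≈ 425 W/m²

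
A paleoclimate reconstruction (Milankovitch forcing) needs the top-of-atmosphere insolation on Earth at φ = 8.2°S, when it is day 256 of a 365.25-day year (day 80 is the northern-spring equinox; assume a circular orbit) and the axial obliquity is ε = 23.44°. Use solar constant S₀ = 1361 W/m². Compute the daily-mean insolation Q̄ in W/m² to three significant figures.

Q̄ ≈ 424 W/m²

Solar longitude: λ_s = 360° × (256 − 80)/365.25 = 173.470°.
sin δ = sin 23.44° × sin 173.470° = 0.04524, so δ = +2.593°.
cos H₀ = −tan(-8.2°) tan(+2.593°) = 0.0065, H₀ = 1.5643 rad.
Bracket: H₀ sin φ sin δ + cos φ cos δ sin H₀ = 1.5643×-0.14263×0.04524 + 0.98978×0.99898×0.99998 = -0.010094 + 0.988751 = 0.978657.
Q̄ = (S₀/π) × [bracket] = (1361/π) × 0.978657 = 424.0 W/m².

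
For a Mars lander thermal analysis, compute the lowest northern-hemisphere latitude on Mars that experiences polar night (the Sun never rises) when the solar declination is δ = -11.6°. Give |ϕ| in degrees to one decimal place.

|ϕ| = 78.4°

Polar night requires cos h₀ = −tan ϕ tan δ ≥ 1, i.e. tan ϕ tan δ ≤ −1.
The boundary is |tan ϕ| · |tan δ| = 1, so |ϕ| = 90° − |δ| = 90° − 11.6° = 78.4° in the northern hemisphere.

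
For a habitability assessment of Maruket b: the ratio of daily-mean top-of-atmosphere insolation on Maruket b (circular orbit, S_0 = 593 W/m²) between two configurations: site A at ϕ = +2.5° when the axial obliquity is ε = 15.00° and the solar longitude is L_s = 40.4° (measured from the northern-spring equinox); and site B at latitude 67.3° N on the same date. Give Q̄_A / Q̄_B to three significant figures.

— Configuration A (ϕ=+2.5°):
Solar declination: sin δ = sin ε · sin L_s = sin 15.00° × sin 40.4° = 0.16775, so δ = +9.657°.
cos h₀ = −tan(+2.5°) tan(+9.657°) = -0.0074, h₀ = 1.5782 rad.
Bracket: h₀ sin ϕ sin δ + cos ϕ cos δ sin h₀ = 1.5782×0.04362×0.16775 + 0.99905×0.98583×0.99997 = 0.011548 + 0.984864 = 0.996412.
Q̄ = (S_0/π) × [bracket] = (593/π) × 0.996412 = 188.08 W/m².
— Configuration B (ϕ=+67.3°):
cos h₀ = −tan(+67.3°) tan(+9.657°) = -0.4068, h₀ = 1.9897 rad.
Bracket: h₀ sin ϕ sin δ + cos ϕ cos δ sin h₀ = 1.9897×0.92254×0.16775 + 0.38591×0.98583×0.91353 = 0.307918 + 0.347545 = 0.655463.
Q̄ = (S_0/π) × [bracket] = (593/π) × 0.655463 = 123.72 W/m².
Ratio Q̄_A / Q̄_B = 188.08 / 123.72 = 1.520.

Q̄_A / Q̄_B ≈ 1.52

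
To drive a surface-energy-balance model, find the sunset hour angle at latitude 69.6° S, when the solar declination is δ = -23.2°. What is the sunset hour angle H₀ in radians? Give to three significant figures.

H₀ = 3.14 rad

Sunrise equation: cos H₀ = −tan φ · tan δ = -1.1525 ≤ −1, so the Sun never sets (polar day) and H₀ = π.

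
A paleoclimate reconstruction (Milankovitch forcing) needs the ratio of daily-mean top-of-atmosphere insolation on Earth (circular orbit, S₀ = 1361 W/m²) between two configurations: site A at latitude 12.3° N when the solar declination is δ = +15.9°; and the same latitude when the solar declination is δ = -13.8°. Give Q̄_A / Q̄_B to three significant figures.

— Configuration A (φ=+12.3°):
cos H₀ = −tan(+12.3°) tan(+15.900°) = -0.0621, H₀ = 1.6329 rad.
Bracket: H₀ sin φ sin δ + cos φ cos δ sin H₀ = 1.6329×0.21303×0.27396 + 0.97705×0.96174×0.99807 = 0.095299 + 0.937855 = 1.033154.
Q̄ = (S₀/π) × [bracket] = (1361/π) × 1.033154 = 447.58 W/m².
— Configuration B (φ=+12.3°):
cos H₀ = −tan(+12.3°) tan(-13.800°) = 0.0536, H₀ = 1.5172 rad.
Bracket: H₀ sin φ sin δ + cos φ cos δ sin H₀ = 1.5172×0.21303×-0.23853 + 0.97705×0.97113×0.99856 = -0.077095 + 0.947476 = 0.870381.
Q̄ = (S₀/π) × [bracket] = (1361/π) × 0.870381 = 377.07 W/m².
Ratio Q̄_A / Q̄_B = 447.58 / 377.07 = 1.187.

Q̄_A / Q̄_B ≈ 1.19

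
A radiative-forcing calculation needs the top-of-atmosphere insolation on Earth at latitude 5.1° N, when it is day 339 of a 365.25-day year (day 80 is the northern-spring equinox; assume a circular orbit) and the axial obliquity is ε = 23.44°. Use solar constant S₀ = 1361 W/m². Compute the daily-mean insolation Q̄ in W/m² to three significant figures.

Solar longitude: λ_s = 360° × (339 − 80)/365.25 = 255.277°.
sin δ = sin 23.44° × sin 255.277° = -0.38473, so δ = -22.627°.
cos H₀ = −tan(+5.1°) tan(-22.627°) = 0.0372, H₀ = 1.5336 rad.
Bracket: H₀ sin φ sin δ + cos φ cos δ sin H₀ = 1.5336×0.08889×-0.38473 + 0.99604×0.92303×0.99931 = -0.052447 + 0.918740 = 0.866293.
Q̄ = (S₀/π) × [bracket] = (1361/π) × 0.866293 = 375.3 W/m².

Q̄ ≈ 375 W/m²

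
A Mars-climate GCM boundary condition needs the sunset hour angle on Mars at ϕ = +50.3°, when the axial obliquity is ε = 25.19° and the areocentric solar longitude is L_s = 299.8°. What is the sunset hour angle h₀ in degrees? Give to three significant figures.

h₀ = 61.4°

sin δ = sin 25.19° × sin 299.8° = -0.36934, so δ = -21.675°.
cos h₀ = −tan ϕ · tan δ = −tan(+50.3°) × tan(-21.675°) = 0.4787, so h₀ = 1.0716 rad = 61.40°.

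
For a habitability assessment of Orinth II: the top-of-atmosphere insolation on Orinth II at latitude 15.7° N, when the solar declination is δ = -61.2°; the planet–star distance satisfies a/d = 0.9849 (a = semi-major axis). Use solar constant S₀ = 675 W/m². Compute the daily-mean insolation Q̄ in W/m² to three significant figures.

cos H₀ = −tan(+15.7°) tan(-61.200°) = 0.5113, H₀ = 1.0341 rad.
Bracket: H₀ sin φ sin δ + cos φ cos δ sin H₀ = 1.0341×0.27060×-0.87631 + 0.96269×0.48175×0.85940 = -0.245216 + 0.398569 = 0.153353.
Inverse-square distance factor (a/d)² = 0.9849² = 0.970028.
Q̄ = (S₀/π) × 0.970028 × [bracket] = (675/π) × 0.970028 × 0.153353 = 31.96 W/m².

Q̄ ≈ 32.0 W/m²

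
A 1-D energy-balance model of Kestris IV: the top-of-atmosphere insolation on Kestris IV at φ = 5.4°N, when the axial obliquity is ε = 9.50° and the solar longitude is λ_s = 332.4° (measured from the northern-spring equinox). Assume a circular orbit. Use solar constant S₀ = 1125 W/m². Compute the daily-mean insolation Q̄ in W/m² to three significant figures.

Solar declination: sin δ = sin ε · sin λ_s = sin 9.50° × sin 332.4° = -0.07647, so δ = -4.385°.
cos H₀ = −tan(+5.4°) tan(-4.385°) = 0.0072, H₀ = 1.5635 rad.
Bracket: H₀ sin φ sin δ + cos φ cos δ sin H₀ = 1.5635×0.09411×-0.07647 + 0.99556×0.99707×0.99997 = -0.011252 + 0.992613 = 0.981361.
Q̄ = (S₀/π) × [bracket] = (1125/π) × 0.981361 = 351.4 W/m².

Q̄ ≈ 351 W/m²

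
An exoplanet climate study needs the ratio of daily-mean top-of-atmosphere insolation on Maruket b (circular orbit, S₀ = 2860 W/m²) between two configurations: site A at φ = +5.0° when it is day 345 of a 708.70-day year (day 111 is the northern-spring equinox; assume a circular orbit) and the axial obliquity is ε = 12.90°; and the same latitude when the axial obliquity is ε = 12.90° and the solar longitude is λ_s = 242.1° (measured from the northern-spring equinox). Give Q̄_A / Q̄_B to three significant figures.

— Configuration A (φ=+5.0°):
Solar longitude: λ_s = 360° × (345 − 111)/708.70 = 118.866°.
sin δ = sin 12.90° × sin 118.866° = 0.19551, so δ = +11.275°.
cos H₀ = −tan(+5.0°) tan(+11.275°) = -0.0174, H₀ = 1.5882 rad.
Bracket: H₀ sin φ sin δ + cos φ cos δ sin H₀ = 1.5882×0.08716×0.19551 + 0.99619×0.98070×0.99985 = 0.027064 + 0.976817 = 1.003881.
Q̄ = (S₀/π) × [bracket] = (2860/π) × 1.003881 = 913.90 W/m².
— Configuration B (φ=+5.0°):
Solar declination: sin δ = sin ε · sin λ_s = sin 12.90° × sin 242.1° = -0.19730, so δ = -11.379°.
cos H₀ = −tan(+5.0°) tan(-11.379°) = 0.0176, H₀ = 1.5532 rad.
Bracket: H₀ sin φ sin δ + cos φ cos δ sin H₀ = 1.5532×0.08716×-0.19730 + 0.99619×0.98034×0.99984 = -0.026710 + 0.976449 = 0.949739.
Q̄ = (S₀/π) × [bracket] = (2860/π) × 0.949739 = 864.61 W/m².
Ratio Q̄_A / Q̄_B = 913.90 / 864.61 = 1.057.

Q̄_A / Q̄_B ≈ 1.06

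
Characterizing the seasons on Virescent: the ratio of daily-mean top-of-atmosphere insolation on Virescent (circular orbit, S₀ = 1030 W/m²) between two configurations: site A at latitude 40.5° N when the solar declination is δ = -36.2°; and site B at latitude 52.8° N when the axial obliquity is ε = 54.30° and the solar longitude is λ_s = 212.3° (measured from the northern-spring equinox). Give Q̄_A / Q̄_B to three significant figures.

Q̄_A / Q̄_B ≈ 1.17

— Configuration A (φ=+40.5°):
cos H₀ = −tan(+40.5°) tan(-36.200°) = 0.6251, H₀ = 0.8955 rad.
Bracket: H₀ sin φ sin δ + cos φ cos δ sin H₀ = 0.8955×0.64945×-0.59061 + 0.76041×0.80696×0.78055 = -0.343488 + 0.478961 = 0.135473.
Q̄ = (S₀/π) × [bracket] = (1030/π) × 0.135473 = 44.416 W/m².
— Configuration B (φ=+52.8°):
Solar declination: sin δ = sin ε · sin λ_s = sin 54.30° × sin 212.3° = -0.43394, so δ = -25.718°.
cos H₀ = −tan(+52.8°) tan(-25.718°) = 0.6346, H₀ = 0.8834 rad.
Bracket: H₀ sin φ sin δ + cos φ cos δ sin H₀ = 0.8834×0.79653×-0.43394 + 0.60460×0.90094×0.77288 = -0.305344 + 0.420994 = 0.115650.
Q̄ = (S₀/π) × [bracket] = (1030/π) × 0.115650 = 37.917 W/m².
Ratio Q̄_A / Q̄_B = 44.416 / 37.917 = 1.171.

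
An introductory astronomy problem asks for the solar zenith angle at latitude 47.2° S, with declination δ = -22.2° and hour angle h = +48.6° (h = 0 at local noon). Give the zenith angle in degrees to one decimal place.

θ_z = 46.1°

cos θ_z = sin ϕ sin δ + cos ϕ cos δ cos h = 0.277233 + 0.416015 = 0.693248.
θ_z = arccos(0.693248) = 46.1°.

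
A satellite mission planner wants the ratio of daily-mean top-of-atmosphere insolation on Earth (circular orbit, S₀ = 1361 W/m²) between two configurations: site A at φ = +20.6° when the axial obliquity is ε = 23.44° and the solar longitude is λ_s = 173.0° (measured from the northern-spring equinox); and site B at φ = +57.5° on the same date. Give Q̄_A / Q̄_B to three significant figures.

— Configuration A (φ=+20.6°):
Solar declination: sin δ = sin ε · sin λ_s = sin 23.44° × sin 173.0° = 0.04848, so δ = +2.779°.
cos H₀ = −tan(+20.6°) tan(+2.779°) = -0.0182, H₀ = 1.5890 rad.
Bracket: H₀ sin φ sin δ + cos φ cos δ sin H₀ = 1.5890×0.35184×0.04848 + 0.93606×0.99882×0.99983 = 0.027104 + 0.934797 = 0.961901.
Q̄ = (S₀/π) × [bracket] = (1361/π) × 0.961901 = 416.71 W/m².
— Configuration B (φ=+57.5°):
cos H₀ = −tan(+57.5°) tan(+2.779°) = -0.0762, H₀ = 1.6471 rad.
Bracket: H₀ sin φ sin δ + cos φ cos δ sin H₀ = 1.6471×0.84339×0.04848 + 0.53730×0.99882×0.99709 = 0.067346 + 0.535104 = 0.602450.
Q̄ = (S₀/π) × [bracket] = (1361/π) × 0.602450 = 260.99 W/m².
Ratio Q̄_A / Q̄_B = 416.71 / 260.99 = 1.597.

Q̄_A / Q̄_B ≈ 1.60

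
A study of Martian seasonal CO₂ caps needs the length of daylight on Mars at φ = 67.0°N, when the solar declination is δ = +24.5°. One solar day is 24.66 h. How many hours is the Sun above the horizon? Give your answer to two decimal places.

Sunrise equation: cos H₀ = −tan φ · tan δ = -1.0736 ≤ −1, so the Sun never sets (polar day) and H₀ = π.
Daylight = 2H₀/(2π) × 24.66 h = (3.1416/π) × 24.66 = 24.66 h.

24.66 h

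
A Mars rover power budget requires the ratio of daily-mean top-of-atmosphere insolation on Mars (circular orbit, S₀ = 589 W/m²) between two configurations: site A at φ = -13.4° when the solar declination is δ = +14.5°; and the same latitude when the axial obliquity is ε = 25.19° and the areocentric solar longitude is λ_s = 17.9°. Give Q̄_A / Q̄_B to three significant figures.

— Configuration A (φ=-13.4°):
cos H₀ = −tan(-13.4°) tan(+14.500°) = 0.0616, H₀ = 1.5091 rad.
Bracket: H₀ sin φ sin δ + cos φ cos δ sin H₀ = 1.5091×-0.23175×0.25038 + 0.97278×0.96815×0.99810 = -0.087566 + 0.940008 = 0.852442.
Q̄ = (S₀/π) × [bracket] = (589/π) × 0.852442 = 159.82 W/m².
— Configuration B (φ=-13.4°):
sin δ = sin 25.19° × sin 17.9° = 0.13082, so δ = +7.517°.
cos H₀ = −tan(-13.4°) tan(+7.517°) = 0.0314, H₀ = 1.5394 rad.
Bracket: H₀ sin φ sin δ + cos φ cos δ sin H₀ = 1.5394×-0.23175×0.13082 + 0.97278×0.99141×0.99951 = -0.046671 + 0.963951 = 0.917280.
Q̄ = (S₀/π) × [bracket] = (589/π) × 0.917280 = 171.98 W/m².
Ratio Q̄_A / Q̄_B = 159.82 / 171.98 = 0.9293.

Q̄_A / Q̄_B ≈ 0.929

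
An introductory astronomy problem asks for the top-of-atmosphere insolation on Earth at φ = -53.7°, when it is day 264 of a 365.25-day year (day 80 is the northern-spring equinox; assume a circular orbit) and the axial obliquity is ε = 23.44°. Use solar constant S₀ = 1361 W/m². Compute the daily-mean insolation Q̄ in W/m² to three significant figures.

Solar longitude: λ_s = 360° × (264 − 80)/365.25 = 181.355°.
sin δ = sin 23.44° × sin 181.355° = -0.00941, so δ = -0.539°.
cos H₀ = −tan(-53.7°) tan(-0.539°) = -0.0128, H₀ = 1.5836 rad.
Bracket: H₀ sin φ sin δ + cos φ cos δ sin H₀ = 1.5836×-0.80593×-0.00941 + 0.59201×0.99996×0.99992 = 0.012010 + 0.591939 = 0.603949.
Q̄ = (S₀/π) × [bracket] = (1361/π) × 0.603949 = 261.6 W/m².

Q̄ ≈ 262 W/m²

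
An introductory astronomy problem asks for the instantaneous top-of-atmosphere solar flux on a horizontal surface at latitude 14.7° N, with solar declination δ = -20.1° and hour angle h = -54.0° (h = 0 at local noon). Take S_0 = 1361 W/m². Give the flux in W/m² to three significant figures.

608 W/m²

cos θ_z = sin ϕ sin δ + cos ϕ cos δ cos h = -0.087206 + 0.533918 = 0.446712.
Flux = S_0 · cos θ_z = 1361 × 0.446712 = 608.0 W/m².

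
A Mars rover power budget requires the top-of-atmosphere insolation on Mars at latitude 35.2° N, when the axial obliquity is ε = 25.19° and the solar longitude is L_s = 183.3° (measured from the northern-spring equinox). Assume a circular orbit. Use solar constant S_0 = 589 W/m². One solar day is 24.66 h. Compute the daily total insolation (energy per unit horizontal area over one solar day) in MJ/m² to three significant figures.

13.2 MJ/m²

Solar declination: sin δ = sin ε · sin L_s = sin 25.19° × sin 183.3° = -0.02450, so δ = -1.404°.
cos h₀ = −tan(+35.2°) tan(-1.404°) = 0.0173, h₀ = 1.5535 rad.
Bracket: h₀ sin ϕ sin δ + cos ϕ cos δ sin h₀ = 1.5535×0.57643×-0.02450 + 0.81714×0.99970×0.99985 = -0.021939 + 0.816772 = 0.794833.
Q̄ = (S_0/π) × [bracket] = (589/π) × 0.794833 = 149.02 W/m².
Daily total = Q̄ × 24.66 h × 3600 s/h = 149.02 × 24.66 × 3600 / 10⁶ = 13.23 MJ/m².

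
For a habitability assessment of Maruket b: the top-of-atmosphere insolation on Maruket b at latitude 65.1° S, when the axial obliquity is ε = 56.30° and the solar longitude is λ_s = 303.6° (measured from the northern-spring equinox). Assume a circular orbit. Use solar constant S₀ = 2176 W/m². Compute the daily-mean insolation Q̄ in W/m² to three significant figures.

Q̄ ≈ 1.37e+03 W/m²

Solar declination: sin δ = sin ε · sin λ_s = sin 56.30° × sin 303.6° = -0.69295, so δ = -43.864°.
cos H₀ = −tan(-65.1°) tan(-43.864°) = -2.0706 ≤ −1 ⇒ polar day, H₀ = π.
Bracket: H₀ sin φ sin δ + cos φ cos δ sin H₀ = 3.1416×-0.90704×-0.69295 + 0.42104×0.72098×0.00000 = 1.974600 + 0.000000 = 1.974600.
Q̄ = (S₀/π) × [bracket] = (2176/π) × 1.974600 = 1368 W/m².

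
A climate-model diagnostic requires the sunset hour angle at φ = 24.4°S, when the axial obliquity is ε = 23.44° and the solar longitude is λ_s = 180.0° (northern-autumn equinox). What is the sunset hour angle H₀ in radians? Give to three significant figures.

H₀ = 1.57 rad

Solar declination: sin δ = sin ε · sin λ_s = sin 23.44° × sin 180.0° = 0.00000, so δ = +0.000°.
cos H₀ = −tan φ · tan δ = −tan(-24.4°) × tan(+0.000°) = 0.0000, so H₀ = 1.5708 rad = 90.00°.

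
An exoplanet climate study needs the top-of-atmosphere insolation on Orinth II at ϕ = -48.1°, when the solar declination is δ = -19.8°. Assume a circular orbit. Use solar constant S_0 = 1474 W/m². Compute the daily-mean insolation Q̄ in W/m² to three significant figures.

cos h₀ = −tan(-48.1°) tan(-19.800°) = -0.4013, h₀ = 1.9837 rad.
Bracket: h₀ sin ϕ sin δ + cos ϕ cos δ sin h₀ = 1.9837×-0.74431×-0.33874 + 0.66783×0.94088×0.91597 = 0.500145 + 0.575548 = 1.075693.
Q̄ = (S_0/π) × [bracket] = (1474/π) × 1.075693 = 504.7 W/m².

Q̄ ≈ 505 W/m²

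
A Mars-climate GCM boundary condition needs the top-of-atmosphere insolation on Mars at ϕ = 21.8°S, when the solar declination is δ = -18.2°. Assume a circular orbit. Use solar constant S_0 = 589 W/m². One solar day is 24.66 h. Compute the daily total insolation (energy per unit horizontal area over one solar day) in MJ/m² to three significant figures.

17.8 MJ/m²

cos h₀ = −tan(-21.8°) tan(-18.200°) = -0.1315, h₀ = 1.7027 rad.
Bracket: h₀ sin ϕ sin δ + cos ϕ cos δ sin h₀ = 1.7027×-0.37137×-0.31233 + 0.92849×0.94997×0.99132 = 0.197496 + 0.874382 = 1.071878.
Q̄ = (S_0/π) × [bracket] = (589/π) × 1.071878 = 200.96 W/m².
Daily total = Q̄ × 24.66 h × 3600 s/h = 200.96 × 24.66 × 3600 / 10⁶ = 17.84 MJ/m².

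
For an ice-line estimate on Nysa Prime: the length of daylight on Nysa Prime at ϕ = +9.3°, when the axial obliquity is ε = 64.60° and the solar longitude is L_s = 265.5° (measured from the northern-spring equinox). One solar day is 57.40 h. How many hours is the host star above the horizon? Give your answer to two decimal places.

22.38 h

Solar declination: sin δ = sin ε · sin L_s = sin 64.60° × sin 265.5° = -0.90055, so δ = -64.231°.
cos h₀ = −tan ϕ · tan δ = −tan(+9.3°) × tan(-64.231°) = 0.3392, so h₀ = 1.2247 rad = 70.17°.
Daylight = 2h₀/(2π) × 57.40 h = (1.2247/π) × 57.40 = 22.38 h.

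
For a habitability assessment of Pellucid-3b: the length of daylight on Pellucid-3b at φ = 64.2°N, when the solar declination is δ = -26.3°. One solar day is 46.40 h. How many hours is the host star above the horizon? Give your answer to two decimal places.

0.00 h

cos H₀ = −tan φ · tan δ = 1.0224 ≥ 1, so the host star never rises (polar night) and H₀ = 0.
Daylight = 2H₀/(2π) × 46.40 h = (0.0000/π) × 46.40 = 0.00 h.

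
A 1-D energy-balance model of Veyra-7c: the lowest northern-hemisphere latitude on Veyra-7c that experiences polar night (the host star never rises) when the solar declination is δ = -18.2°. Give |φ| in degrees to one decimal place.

|φ| = 71.8°

Polar night requires cos H₀ = −tan φ tan δ ≥ 1, i.e. tan φ tan δ ≤ −1.
The boundary is |tan φ| · |tan δ| = 1, so |φ| = 90° − |δ| = 90° − 18.2° = 71.8° in the northern hemisphere.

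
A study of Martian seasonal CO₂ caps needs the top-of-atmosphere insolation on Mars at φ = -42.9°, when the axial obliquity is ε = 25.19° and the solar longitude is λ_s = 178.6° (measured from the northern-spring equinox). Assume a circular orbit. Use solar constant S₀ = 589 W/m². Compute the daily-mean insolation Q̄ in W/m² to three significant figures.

Solar declination: sin δ = sin ε · sin λ_s = sin 25.19° × sin 178.6° = 0.01040, so δ = +0.596°.
cos H₀ = −tan(-42.9°) tan(+0.596°) = 0.0097, H₀ = 1.5611 rad.
Bracket: H₀ sin φ sin δ + cos φ cos δ sin H₀ = 1.5611×-0.68072×0.01040 + 0.73254×0.99995×0.99995 = -0.011052 + 0.732467 = 0.721415.
Q̄ = (S₀/π) × [bracket] = (589/π) × 0.721415 = 135.3 W/m².

Q̄ ≈ 135 W/m²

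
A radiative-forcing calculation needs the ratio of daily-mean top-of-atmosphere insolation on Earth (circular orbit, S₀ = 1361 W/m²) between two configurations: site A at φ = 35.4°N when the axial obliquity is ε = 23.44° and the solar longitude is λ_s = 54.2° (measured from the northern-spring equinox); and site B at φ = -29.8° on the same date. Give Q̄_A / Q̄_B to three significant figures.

— Configuration A (φ=+35.4°):
Solar declination: sin δ = sin ε · sin λ_s = sin 23.44° × sin 54.2° = 0.32263, so δ = +18.822°.
cos H₀ = −tan(+35.4°) tan(+18.822°) = -0.2422, H₀ = 1.8155 rad.
Bracket: H₀ sin φ sin δ + cos φ cos δ sin H₀ = 1.8155×0.57928×0.32263 + 0.81513×0.94652×0.97022 = 0.339304 + 0.748560 = 1.087864.
Q̄ = (S₀/π) × [bracket] = (1361/π) × 1.087864 = 471.28 W/m².
— Configuration B (φ=-29.8°):
cos H₀ = −tan(-29.8°) tan(+18.822°) = 0.1952, H₀ = 1.3743 rad.
Bracket: H₀ sin φ sin δ + cos φ cos δ sin H₀ = 1.3743×-0.49697×0.32263 + 0.86777×0.94652×0.98076 = -0.220352 + 0.805559 = 0.585207.
Q̄ = (S₀/π) × [bracket] = (1361/π) × 0.585207 = 253.52 W/m².
Ratio Q̄_A / Q̄_B = 471.28 / 253.52 = 1.859.

Q̄_A / Q̄_B ≈ 1.86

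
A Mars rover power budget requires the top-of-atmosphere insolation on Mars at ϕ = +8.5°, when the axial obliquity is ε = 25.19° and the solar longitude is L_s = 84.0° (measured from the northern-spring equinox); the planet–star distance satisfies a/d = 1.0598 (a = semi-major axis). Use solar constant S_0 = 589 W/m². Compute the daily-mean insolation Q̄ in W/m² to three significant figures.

Q̄ ≈ 210 W/m²

Solar declination: sin δ = sin ε · sin L_s = sin 25.19° × sin 84.0° = 0.42329, so δ = +25.042°.
cos h₀ = −tan(+8.5°) tan(+25.042°) = -0.0698, h₀ = 1.6407 rad.
Bracket: h₀ sin ϕ sin δ + cos ϕ cos δ sin h₀ = 1.6407×0.14781×0.42329 + 0.98902×0.90599×0.99756 = 0.102653 + 0.893856 = 0.996509.
Inverse-square distance factor (a/d)² = 1.0598² = 1.123176.
Q̄ = (S_0/π) × 1.123176 × [bracket] = (589/π) × 1.123176 × 0.996509 = 209.8 W/m².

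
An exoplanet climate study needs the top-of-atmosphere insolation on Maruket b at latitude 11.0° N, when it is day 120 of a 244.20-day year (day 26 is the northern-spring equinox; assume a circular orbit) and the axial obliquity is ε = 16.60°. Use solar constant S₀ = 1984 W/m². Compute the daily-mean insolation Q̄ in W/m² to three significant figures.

Solar longitude: λ_s = 360° × (120 − 26)/244.20 = 138.575°.
sin δ = sin 16.60° × sin 138.575° = 0.18902, so δ = +10.896°.
cos H₀ = −tan(+11.0°) tan(+10.896°) = -0.0374, H₀ = 1.6082 rad.
Bracket: H₀ sin φ sin δ + cos φ cos δ sin H₀ = 1.6082×0.19081×0.18902 + 0.98163×0.98197×0.99930 = 0.058003 + 0.963256 = 1.021259.
Q̄ = (S₀/π) × [bracket] = (1984/π) × 1.021259 = 645.0 W/m².

Q̄ ≈ 645 W/m²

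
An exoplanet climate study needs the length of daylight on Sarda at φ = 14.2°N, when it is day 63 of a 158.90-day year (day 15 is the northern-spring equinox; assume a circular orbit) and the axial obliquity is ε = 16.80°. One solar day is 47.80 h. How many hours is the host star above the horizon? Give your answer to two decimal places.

25.00 h

Solar longitude: λ_s = 360° × (63 − 15)/158.90 = 108.748°.
sin δ = sin 16.80° × sin 108.748° = 0.27370, so δ = +15.884°.
cos H₀ = −tan φ · tan δ = −tan(+14.2°) × tan(+15.884°) = -0.0720, so H₀ = 1.6429 rad = 94.13°.
Daylight = 2H₀/(2π) × 47.80 h = (1.6429/π) × 47.80 = 25.00 h.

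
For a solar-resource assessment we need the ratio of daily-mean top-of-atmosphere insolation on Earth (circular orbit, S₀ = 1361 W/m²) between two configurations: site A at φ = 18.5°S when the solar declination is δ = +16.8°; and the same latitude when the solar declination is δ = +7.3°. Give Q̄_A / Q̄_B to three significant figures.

— Configuration A (φ=-18.5°):
cos H₀ = −tan(-18.5°) tan(+16.800°) = 0.1010, H₀ = 1.4696 rad.
Bracket: H₀ sin φ sin δ + cos φ cos δ sin H₀ = 1.4696×-0.31730×0.28903 + 0.94832×0.95732×0.99488 = -0.134776 + 0.903198 = 0.768422.
Q̄ = (S₀/π) × [bracket] = (1361/π) × 0.768422 = 332.90 W/m².
— Configuration B (φ=-18.5°):
cos H₀ = −tan(-18.5°) tan(+7.300°) = 0.0429, H₀ = 1.5279 rad.
Bracket: H₀ sin φ sin δ + cos φ cos δ sin H₀ = 1.5279×-0.31730×0.12706 + 0.94832×0.99189×0.99908 = -0.061599 + 0.939764 = 0.878165.
Q̄ = (S₀/π) × [bracket] = (1361/π) × 0.878165 = 380.44 W/m².
Ratio Q̄_A / Q̄_B = 332.90 / 380.44 = 0.8750.

Q̄_A / Q̄_B ≈ 0.875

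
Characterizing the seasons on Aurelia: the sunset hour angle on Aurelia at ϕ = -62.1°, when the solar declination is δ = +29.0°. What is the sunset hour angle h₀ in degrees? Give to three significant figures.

h₀ = 0.00°

cos h₀ = −tan ϕ · tan δ = 1.0469 ≥ 1, so the host star never rises (polar night) and h₀ = 0.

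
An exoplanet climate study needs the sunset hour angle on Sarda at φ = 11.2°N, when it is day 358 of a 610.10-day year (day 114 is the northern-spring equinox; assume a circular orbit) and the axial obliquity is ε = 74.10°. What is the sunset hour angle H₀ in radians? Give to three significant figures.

H₀ = 1.71 rad

Solar longitude: λ_s = 360° × (358 − 114)/610.10 = 143.976°.
sin δ = sin 74.10° × sin 143.976° = 0.56562, so δ = +34.445°.
cos H₀ = −tan φ · tan δ = −tan(+11.2°) × tan(+34.445°) = -0.1358, so H₀ = 1.7070 rad = 97.81°.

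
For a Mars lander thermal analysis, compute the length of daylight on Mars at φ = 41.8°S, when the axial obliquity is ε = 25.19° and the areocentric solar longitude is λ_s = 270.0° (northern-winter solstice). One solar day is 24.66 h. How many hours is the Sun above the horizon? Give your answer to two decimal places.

sin δ = sin 25.19° × sin 270.0° = -0.42562, so δ = -25.190°.
cos H₀ = −tan φ · tan δ = −tan(-41.8°) × tan(-25.190°) = -0.4205, so H₀ = 2.0048 rad = 114.87°.
Daylight = 2H₀/(2π) × 24.66 h = (2.0048/π) × 24.66 = 15.74 h.

15.74 h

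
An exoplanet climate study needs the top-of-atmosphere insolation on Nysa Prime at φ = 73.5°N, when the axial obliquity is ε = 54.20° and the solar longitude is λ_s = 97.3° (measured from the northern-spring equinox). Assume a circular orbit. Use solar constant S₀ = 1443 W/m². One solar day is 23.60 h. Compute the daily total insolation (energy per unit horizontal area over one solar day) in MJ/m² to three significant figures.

94.6 MJ/m²

Solar declination: sin δ = sin ε · sin λ_s = sin 54.20° × sin 97.3° = 0.80449, so δ = +53.561°.
cos H₀ = −tan(+73.5°) tan(+53.561°) = -4.5725 ≤ −1 ⇒ polar day, H₀ = π.
Bracket: H₀ sin φ sin δ + cos φ cos δ sin H₀ = 3.1416×0.95882×0.80449 + 0.28402×0.59397×0.00000 = 2.423308 + 0.000000 = 2.423308.
Q̄ = (S₀/π) × [bracket] = (1443/π) × 2.423308 = 1113.1 W/m².
Daily total = Q̄ × 23.60 h × 3600 s/h = 1113.1 × 23.60 × 3600 / 10⁶ = 94.57 MJ/m².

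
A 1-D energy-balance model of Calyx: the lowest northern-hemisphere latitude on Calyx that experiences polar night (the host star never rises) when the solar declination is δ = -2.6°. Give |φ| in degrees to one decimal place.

|φ| = 87.4°

Polar night requires cos H₀ = −tan φ tan δ ≥ 1, i.e. tan φ tan δ ≤ −1.
The boundary is |tan φ| · |tan δ| = 1, so |φ| = 90° − |δ| = 90° − 2.6° = 87.4° in the northern hemisphere.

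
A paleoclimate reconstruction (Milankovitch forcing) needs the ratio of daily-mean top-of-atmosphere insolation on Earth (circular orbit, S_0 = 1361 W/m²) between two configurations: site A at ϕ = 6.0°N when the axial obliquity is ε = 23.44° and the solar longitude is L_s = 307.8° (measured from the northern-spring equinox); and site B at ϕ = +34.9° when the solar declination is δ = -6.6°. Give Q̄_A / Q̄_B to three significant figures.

Q̄_A / Q̄_B ≈ 1.25

— Configuration A (ϕ=+6.0°):
Solar declination: sin δ = sin ε · sin L_s = sin 23.44° × sin 307.8° = -0.31431, so δ = -18.319°.
cos h₀ = −tan(+6.0°) tan(-18.319°) = 0.0348, h₀ = 1.5360 rad.
Bracket: h₀ sin ϕ sin δ + cos ϕ cos δ sin h₀ = 1.5360×0.10453×-0.31431 + 0.99452×0.94932×0.99939 = -0.050465 + 0.943542 = 0.893077.
Q̄ = (S_0/π) × [bracket] = (1361/π) × 0.893077 = 386.90 W/m².
— Configuration B (ϕ=+34.9°):
cos h₀ = −tan(+34.9°) tan(-6.600°) = 0.0807, h₀ = 1.4900 rad.
Bracket: h₀ sin ϕ sin δ + cos ϕ cos δ sin h₀ = 1.4900×0.57215×-0.11494 + 0.82015×0.99337×0.99674 = -0.097987 + 0.812056 = 0.714069.
Q̄ = (S_0/π) × [bracket] = (1361/π) × 0.714069 = 309.35 W/m².
Ratio Q̄_A / Q̄_B = 386.90 / 309.35 = 1.251.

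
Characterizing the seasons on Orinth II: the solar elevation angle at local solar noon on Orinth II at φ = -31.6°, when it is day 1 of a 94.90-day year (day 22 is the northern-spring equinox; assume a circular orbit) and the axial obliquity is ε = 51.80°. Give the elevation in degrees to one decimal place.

Solar longitude: λ_s = 360° × (1 − 22)/94.90 = -79.663°, i.e. -79.663° + 360° = 280.337°.
sin δ = sin 51.80° × sin 280.337° = -0.77310, so δ = -50.633°.
At local noon the hour angle is zero, so the zenith angle equals |φ − δ| = |-31.6° − (-50.633°)| = 19.033°.
Elevation = 90° − 19.033° = 71.0°.

71.0°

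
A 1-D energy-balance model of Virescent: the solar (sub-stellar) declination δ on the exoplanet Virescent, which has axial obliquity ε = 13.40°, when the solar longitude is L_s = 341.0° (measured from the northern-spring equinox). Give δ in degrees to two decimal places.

sin δ = sin ε · sin L_s = sin 13.40° × sin 341.0° = -0.075450.
δ = arcsin(-0.075450) = -4.33°.

δ = -4.33°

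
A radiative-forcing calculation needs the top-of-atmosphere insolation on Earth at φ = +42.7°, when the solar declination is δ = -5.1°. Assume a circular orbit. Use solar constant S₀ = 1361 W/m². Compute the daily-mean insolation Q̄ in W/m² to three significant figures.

Q̄ ≈ 277 W/m²

cos H₀ = −tan(+42.7°) tan(-5.100°) = 0.0824, H₀ = 1.4883 rad.
Bracket: H₀ sin φ sin δ + cos φ cos δ sin H₀ = 1.4883×0.67816×-0.08889 + 0.73491×0.99604×0.99660 = -0.089717 + 0.729511 = 0.639794.
Q̄ = (S₀/π) × [bracket] = (1361/π) × 0.639794 = 277.2 W/m².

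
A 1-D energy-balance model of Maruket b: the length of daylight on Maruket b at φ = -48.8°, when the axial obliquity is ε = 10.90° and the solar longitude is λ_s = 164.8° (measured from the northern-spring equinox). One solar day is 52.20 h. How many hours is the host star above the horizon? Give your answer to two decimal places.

Solar declination: sin δ = sin ε · sin λ_s = sin 10.90° × sin 164.8° = 0.04958, so δ = +2.842°.
cos H₀ = −tan φ · tan δ = −tan(-48.8°) × tan(+2.842°) = 0.0567, so H₀ = 1.5141 rad = 86.75°.
Daylight = 2H₀/(2π) × 52.20 h = (1.5141/π) × 52.20 = 25.16 h.

25.16 h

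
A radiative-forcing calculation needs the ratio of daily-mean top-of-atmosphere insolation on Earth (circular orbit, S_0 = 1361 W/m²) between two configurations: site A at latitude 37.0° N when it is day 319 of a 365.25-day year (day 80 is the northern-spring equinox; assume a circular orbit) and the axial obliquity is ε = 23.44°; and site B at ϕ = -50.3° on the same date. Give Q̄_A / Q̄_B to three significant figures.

— Configuration A (ϕ=+37.0°):
Solar longitude: L_s = 360° × (319 − 80)/365.25 = 235.565°.
sin δ = sin 23.44° × sin 235.565° = -0.32808, so δ = -19.152°.
cos h₀ = −tan(+37.0°) tan(-19.152°) = 0.2617, h₀ = 1.3060 rad.
Bracket: h₀ sin ϕ sin δ + cos ϕ cos δ sin h₀ = 1.3060×0.60182×-0.32808 + 0.79864×0.94465×0.96515 = -0.257863 + 0.728143 = 0.470280.
Q̄ = (S_0/π) × [bracket] = (1361/π) × 0.470280 = 203.73 W/m².
— Configuration B (ϕ=-50.3°):
cos h₀ = −tan(-50.3°) tan(-19.152°) = -0.4183, h₀ = 2.0024 rad.
Bracket: h₀ sin ϕ sin δ + cos ϕ cos δ sin h₀ = 2.0024×-0.76940×-0.32808 + 0.63877×0.94465×0.90829 = 0.505455 + 0.548075 = 1.053530.
Q̄ = (S_0/π) × [bracket] = (1361/π) × 1.053530 = 456.41 W/m².
Ratio Q̄_A / Q̄_B = 203.73 / 456.41 = 0.4464.

Q̄_A / Q̄_B ≈ 0.446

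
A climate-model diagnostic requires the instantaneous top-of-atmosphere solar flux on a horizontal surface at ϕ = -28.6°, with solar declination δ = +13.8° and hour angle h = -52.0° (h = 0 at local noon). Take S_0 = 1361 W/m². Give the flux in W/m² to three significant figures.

559 W/m²

cos θ_z = sin ϕ sin δ + cos ϕ cos δ cos h = -0.114184 + 0.524937 = 0.410753.
Flux = S_0 · cos θ_z = 1361 × 0.410753 = 559.0 W/m².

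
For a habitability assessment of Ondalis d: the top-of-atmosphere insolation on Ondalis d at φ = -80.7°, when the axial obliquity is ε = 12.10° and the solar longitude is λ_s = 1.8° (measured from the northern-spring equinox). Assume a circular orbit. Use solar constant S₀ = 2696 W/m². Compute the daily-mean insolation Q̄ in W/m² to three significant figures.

Solar declination: sin δ = sin ε · sin λ_s = sin 12.10° × sin 1.8° = 0.00658, so δ = +0.377°.
cos H₀ = −tan(-80.7°) tan(+0.377°) = 0.0402, H₀ = 1.5306 rad.
Bracket: H₀ sin φ sin δ + cos φ cos δ sin H₀ = 1.5306×-0.98686×0.00658 + 0.16160×0.99998×0.99919 = -0.009939 + 0.161466 = 0.151527.
Q̄ = (S₀/π) × [bracket] = (2696/π) × 0.151527 = 130.0 W/m².

Q̄ ≈ 130 W/m²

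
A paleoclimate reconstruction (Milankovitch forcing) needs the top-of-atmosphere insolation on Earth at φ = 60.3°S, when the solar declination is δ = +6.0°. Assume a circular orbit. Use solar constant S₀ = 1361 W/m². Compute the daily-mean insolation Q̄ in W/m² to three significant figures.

cos H₀ = −tan(-60.3°) tan(+6.000°) = 0.1843, H₀ = 1.3855 rad.
Bracket: H₀ sin φ sin δ + cos φ cos δ sin H₀ = 1.3855×-0.86863×0.10453 + 0.49546×0.99452×0.98288 = -0.125800 + 0.484309 = 0.358509.
Q̄ = (S₀/π) × [bracket] = (1361/π) × 0.358509 = 155.3 W/m².

Q̄ ≈ 155 W/m²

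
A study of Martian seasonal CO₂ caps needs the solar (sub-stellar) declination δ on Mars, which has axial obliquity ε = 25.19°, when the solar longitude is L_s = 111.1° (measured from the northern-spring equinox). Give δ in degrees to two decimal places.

δ = +23.40°

sin δ = sin ε · sin L_s = sin 25.19° × sin 111.1° = 0.397085.
δ = arcsin(0.397085) = +23.40°.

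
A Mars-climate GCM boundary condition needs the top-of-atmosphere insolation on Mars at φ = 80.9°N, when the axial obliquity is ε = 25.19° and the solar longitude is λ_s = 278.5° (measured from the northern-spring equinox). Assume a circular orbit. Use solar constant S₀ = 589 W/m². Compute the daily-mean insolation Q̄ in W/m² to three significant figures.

Solar declination: sin δ = sin ε · sin λ_s = sin 25.19° × sin 278.5° = -0.42095, so δ = -24.894°.
cos H₀ = −tan(+80.9°) tan(-24.894°) = 2.8973 ≥ 1 ⇒ polar night, H₀ = 0 and Q̄ = 0.

Q̄ ≈ 0.00 W/m²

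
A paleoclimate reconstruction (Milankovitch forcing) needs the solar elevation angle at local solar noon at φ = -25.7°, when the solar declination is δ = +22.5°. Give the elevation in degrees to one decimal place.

41.8°

At local noon the hour angle is zero, so the zenith angle equals |φ − δ| = |-25.7° − (+22.500°)| = 48.200°.
Elevation = 90° − 48.200° = 41.8°.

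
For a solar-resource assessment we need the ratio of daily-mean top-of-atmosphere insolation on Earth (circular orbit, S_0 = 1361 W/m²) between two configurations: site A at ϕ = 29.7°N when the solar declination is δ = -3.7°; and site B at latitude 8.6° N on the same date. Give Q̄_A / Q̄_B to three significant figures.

Q̄_A / Q̄_B ≈ 0.841

— Configuration A (ϕ=+29.7°):
cos h₀ = −tan(+29.7°) tan(-3.700°) = 0.0369, h₀ = 1.5339 rad.
Bracket: h₀ sin ϕ sin δ + cos ϕ cos δ sin h₀ = 1.5339×0.49546×-0.06453 + 0.86863×0.99792×0.99932 = -0.049042 + 0.866234 = 0.817192.
Q̄ = (S_0/π) × [bracket] = (1361/π) × 0.817192 = 354.02 W/m².
— Configuration B (ϕ=+8.6°):
cos h₀ = −tan(+8.6°) tan(-3.700°) = 0.0098, h₀ = 1.5610 rad.
Bracket: h₀ sin ϕ sin δ + cos ϕ cos δ sin h₀ = 1.5610×0.14954×-0.06453 + 0.98876×0.99792×0.99995 = -0.015063 + 0.986654 = 0.971591.
Q̄ = (S_0/π) × [bracket] = (1361/π) × 0.971591 = 420.91 W/m².
Ratio Q̄_A / Q̄_B = 354.02 / 420.91 = 0.8411.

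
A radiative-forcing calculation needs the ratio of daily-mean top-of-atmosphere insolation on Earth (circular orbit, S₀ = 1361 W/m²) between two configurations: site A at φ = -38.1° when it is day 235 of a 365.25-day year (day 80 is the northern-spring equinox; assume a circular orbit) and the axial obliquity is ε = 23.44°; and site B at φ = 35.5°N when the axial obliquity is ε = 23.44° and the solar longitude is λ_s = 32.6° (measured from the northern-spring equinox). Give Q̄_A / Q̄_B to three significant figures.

— Configuration A (φ=-38.1°):
Solar longitude: λ_s = 360° × (235 − 80)/365.25 = 152.772°.
sin δ = sin 23.44° × sin 152.772° = 0.18200, so δ = +10.486°.
cos H₀ = −tan(-38.1°) tan(+10.486°) = 0.1451, H₀ = 1.4252 rad.
Bracket: H₀ sin φ sin δ + cos φ cos δ sin H₀ = 1.4252×-0.61704×0.18200 + 0.78694×0.98330×0.98941 = -0.160052 + 0.765604 = 0.605552.
Q̄ = (S₀/π) × [bracket] = (1361/π) × 0.605552 = 262.34 W/m².
— Configuration B (φ=+35.5°):
Solar declination: sin δ = sin ε · sin λ_s = sin 23.44° × sin 32.6° = 0.21432, so δ = +12.375°.
cos H₀ = −tan(+35.5°) tan(+12.375°) = -0.1565, H₀ = 1.7279 rad.
Bracket: H₀ sin φ sin δ + cos φ cos δ sin H₀ = 1.7279×0.58070×0.21432 + 0.81412×0.97676×0.98768 = 0.215047 + 0.785403 = 1.000450.
Q̄ = (S₀/π) × [bracket] = (1361/π) × 1.000450 = 433.41 W/m².
Ratio Q̄_A / Q̄_B = 262.34 / 433.41 = 0.6053.

Q̄_A / Q̄_B ≈ 0.605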